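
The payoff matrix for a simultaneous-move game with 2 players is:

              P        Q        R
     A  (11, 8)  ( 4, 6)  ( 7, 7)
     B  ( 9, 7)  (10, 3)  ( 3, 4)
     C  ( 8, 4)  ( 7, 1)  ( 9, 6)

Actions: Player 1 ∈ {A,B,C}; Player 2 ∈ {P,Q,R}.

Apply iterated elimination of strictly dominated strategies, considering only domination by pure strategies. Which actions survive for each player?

Survivors P1:{A,C} P2:{P,R}

P2 drop Q (P beats it: A:8>6 B:7>3 C:4>1)
P1 drop B (A beats it: P:11>9 R:7>3)
P1→{A,C} P2→{P,R}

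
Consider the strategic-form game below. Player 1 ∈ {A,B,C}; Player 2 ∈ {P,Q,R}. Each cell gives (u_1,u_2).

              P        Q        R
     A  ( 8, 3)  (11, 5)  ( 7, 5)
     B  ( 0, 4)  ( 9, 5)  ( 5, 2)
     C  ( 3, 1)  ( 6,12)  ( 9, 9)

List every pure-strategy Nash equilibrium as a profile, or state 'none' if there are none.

PSNE = {(A,Q)}

(A,P): not NE [P2→R gives 5>3]
(A,Q): NE
(A,R): not NE [P1→C gives 9>7]
(B,P): not NE [P1→A gives 8>0; P2→Q gives 5>4]
(B,Q): not NE [P1→A gives 11>9]
(B,R): not NE [P1→C gives 9>5; P2→Q gives 5>2]
(C,P): not NE [P1→A gives 8>3; P2→Q gives 12>1]
(C,Q): not NE [P1→A gives 11>6]
(C,R): not NE [P2→Q gives 12>9]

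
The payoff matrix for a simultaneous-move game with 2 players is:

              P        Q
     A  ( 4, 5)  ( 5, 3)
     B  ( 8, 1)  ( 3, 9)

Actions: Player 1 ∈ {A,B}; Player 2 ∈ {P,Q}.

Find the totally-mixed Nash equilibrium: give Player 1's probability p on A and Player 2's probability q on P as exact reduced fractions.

P1 indiff ⇒ q·4+(1-q)·5 = q·8+(1-q)·3 ⇒ q(-4) = (1-q)(-2) ⇒ q = 1/3
P2 indiff ⇒ p·5+(1-p)·1 = p·3+(1-p)·9 ⇒ p(2) = (1-p)(8) ⇒ p = 4/5

p=4/5, q=1/3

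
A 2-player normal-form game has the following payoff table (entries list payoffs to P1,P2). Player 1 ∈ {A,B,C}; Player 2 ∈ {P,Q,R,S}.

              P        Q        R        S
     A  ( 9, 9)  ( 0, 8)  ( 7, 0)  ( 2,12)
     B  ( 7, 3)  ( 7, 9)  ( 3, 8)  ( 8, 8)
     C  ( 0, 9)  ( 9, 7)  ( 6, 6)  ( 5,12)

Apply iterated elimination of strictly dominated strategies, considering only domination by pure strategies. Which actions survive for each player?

IESDS → P1:{B,C} P2:{Q,S}

P2 drop P (S beats it: A:12>9 B:8>3 C:12>9)
P2 drop R (Q beats it: A:8>0 B:9>8 C:7>6)
P1 drop A (B beats it: Q:7>0 S:8>2)
P1→{B,C} P2→{Q,S}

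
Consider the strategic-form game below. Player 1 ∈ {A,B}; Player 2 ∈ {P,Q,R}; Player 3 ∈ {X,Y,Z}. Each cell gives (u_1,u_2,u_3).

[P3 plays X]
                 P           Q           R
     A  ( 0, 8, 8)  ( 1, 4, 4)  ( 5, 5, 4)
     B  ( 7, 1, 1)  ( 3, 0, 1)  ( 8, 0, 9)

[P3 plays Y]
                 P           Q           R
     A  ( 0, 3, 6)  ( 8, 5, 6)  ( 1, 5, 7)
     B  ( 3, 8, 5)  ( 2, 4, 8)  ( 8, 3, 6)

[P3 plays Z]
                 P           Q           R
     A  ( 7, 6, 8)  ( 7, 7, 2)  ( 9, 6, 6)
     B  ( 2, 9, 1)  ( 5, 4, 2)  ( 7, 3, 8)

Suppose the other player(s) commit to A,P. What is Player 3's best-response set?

P3 best: {X,Z}

u_3(X vs A,P) = 8
u_3(Y vs A,P) = 6
u_3(Z vs A,P) = 8
max payoff 8 at {X,Z}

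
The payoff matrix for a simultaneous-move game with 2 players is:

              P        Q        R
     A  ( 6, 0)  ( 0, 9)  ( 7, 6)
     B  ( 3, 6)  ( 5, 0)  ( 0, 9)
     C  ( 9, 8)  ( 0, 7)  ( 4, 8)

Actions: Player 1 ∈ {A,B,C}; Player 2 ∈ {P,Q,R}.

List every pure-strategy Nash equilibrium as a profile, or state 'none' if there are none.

(A,P): not NE [P1→C gives 9>6; P2→Q gives 9>0]
(A,Q): not NE [P1→B gives 5>0]
(A,R): not NE [P2→Q gives 9>6]
(B,P): not NE [P1→C gives 9>3; P2→R gives 9>6]
(B,Q): not NE [P2→R gives 9>0]
(B,R): not NE [P1→A gives 7>0]
(C,P): NE
(C,Q): not NE [P1→B gives 5>0; P2→R gives 8>7]
(C,R): not NE [P1→A gives 7>4]

PSNE = {(C,P)}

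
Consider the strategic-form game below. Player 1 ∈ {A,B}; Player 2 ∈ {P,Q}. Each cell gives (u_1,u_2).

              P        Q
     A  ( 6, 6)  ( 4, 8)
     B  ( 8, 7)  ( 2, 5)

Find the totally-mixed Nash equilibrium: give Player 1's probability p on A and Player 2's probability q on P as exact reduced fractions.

p=1/2, q=1/2

P1 indiff ⇒ q·6+(1-q)·4 = q·8+(1-q)·2 ⇒ q(-2) = (1-q)(-2) ⇒ q = 1/2
P2 indiff ⇒ p·6+(1-p)·7 = p·8+(1-p)·5 ⇒ p(-2) = (1-p)(-2) ⇒ p = 1/2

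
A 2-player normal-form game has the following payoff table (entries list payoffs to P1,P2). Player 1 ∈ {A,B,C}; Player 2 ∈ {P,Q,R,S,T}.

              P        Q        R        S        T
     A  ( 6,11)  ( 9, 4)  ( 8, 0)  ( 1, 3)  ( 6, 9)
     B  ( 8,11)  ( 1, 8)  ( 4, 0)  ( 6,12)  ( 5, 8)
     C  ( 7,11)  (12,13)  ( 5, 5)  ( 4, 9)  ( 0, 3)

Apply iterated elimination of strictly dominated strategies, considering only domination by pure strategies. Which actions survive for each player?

P2 drop R (P beats it: A:11>0 B:11>0 C:11>5)
P2 drop T (P beats it: A:11>9 B:11>8 C:11>3)
P1 drop A (C beats it: P:7>6 Q:12>9 S:4>1)
P1→{B,C} P2→{P,Q,S}

Remaining: P1:{B,C} P2:{P,Q,S}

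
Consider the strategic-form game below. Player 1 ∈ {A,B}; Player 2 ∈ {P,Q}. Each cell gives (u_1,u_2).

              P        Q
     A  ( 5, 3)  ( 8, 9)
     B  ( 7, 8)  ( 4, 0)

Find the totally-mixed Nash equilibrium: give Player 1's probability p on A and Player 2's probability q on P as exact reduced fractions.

p=4/7, q=2/3

P1 indiff ⇒ q·5+(1-q)·8 = q·7+(1-q)·4 ⇒ q(-2) = (1-q)(-4) ⇒ q = 2/3
P2 indiff ⇒ p·3+(1-p)·8 = p·9+(1-p)·0 ⇒ p(-6) = (1-p)(-8) ⇒ p = 4/7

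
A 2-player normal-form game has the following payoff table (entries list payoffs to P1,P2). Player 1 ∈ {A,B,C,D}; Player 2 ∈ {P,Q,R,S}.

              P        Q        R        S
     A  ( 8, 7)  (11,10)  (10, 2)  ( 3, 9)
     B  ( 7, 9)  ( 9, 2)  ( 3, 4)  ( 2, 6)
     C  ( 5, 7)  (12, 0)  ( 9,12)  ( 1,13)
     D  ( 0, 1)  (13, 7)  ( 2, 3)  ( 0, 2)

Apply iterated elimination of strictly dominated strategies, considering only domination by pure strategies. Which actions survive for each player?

P1 drop B (A beats it: P:8>7 Q:11>9 R:10>3 S:3>2)
P2 drop P (S beats it: A:9>7 C:13>7 D:2>1)
P1→{A,C,D} P2→{Q,R,S}

Survivors P1:{A,C,D} P2:{Q,R,S}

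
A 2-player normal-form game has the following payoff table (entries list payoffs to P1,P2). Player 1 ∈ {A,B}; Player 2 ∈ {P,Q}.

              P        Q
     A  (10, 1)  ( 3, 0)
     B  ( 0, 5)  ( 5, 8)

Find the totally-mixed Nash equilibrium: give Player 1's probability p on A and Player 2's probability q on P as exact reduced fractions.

(p,q) = (3/4, 1/6)

P1 indiff ⇒ q·10+(1-q)·3 = q·0+(1-q)·5 ⇒ q(10) = (1-q)(2) ⇒ q = 1/6
P2 indiff ⇒ p·1+(1-p)·5 = p·0+(1-p)·8 ⇒ p(1) = (1-p)(3) ⇒ p = 3/4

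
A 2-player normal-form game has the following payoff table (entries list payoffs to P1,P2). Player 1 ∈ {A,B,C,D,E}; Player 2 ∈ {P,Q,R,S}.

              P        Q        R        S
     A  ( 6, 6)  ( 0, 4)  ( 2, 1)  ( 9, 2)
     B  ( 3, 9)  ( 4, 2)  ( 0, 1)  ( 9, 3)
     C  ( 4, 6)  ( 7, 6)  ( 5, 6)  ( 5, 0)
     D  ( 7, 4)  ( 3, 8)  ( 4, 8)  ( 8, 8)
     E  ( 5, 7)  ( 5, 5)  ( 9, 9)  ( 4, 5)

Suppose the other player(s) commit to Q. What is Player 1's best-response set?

u_1(A vs Q) = 0
u_1(B vs Q) = 4
u_1(C vs Q) = 7
u_1(D vs Q) = 3
u_1(E vs Q) = 5
max payoff 7 at {C}

BR_1 = {C}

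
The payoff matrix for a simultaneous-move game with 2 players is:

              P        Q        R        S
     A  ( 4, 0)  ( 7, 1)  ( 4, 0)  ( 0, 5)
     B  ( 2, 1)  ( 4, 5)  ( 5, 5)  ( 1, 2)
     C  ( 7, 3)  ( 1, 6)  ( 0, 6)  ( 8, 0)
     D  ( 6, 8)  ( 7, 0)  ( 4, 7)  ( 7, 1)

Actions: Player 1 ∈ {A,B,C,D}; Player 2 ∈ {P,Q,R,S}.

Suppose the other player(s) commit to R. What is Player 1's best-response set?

u_1(A vs R) = 4
u_1(B vs R) = 5
u_1(C vs R) = 0
u_1(D vs R) = 4
max payoff 5 at {B}

P1 best: {B}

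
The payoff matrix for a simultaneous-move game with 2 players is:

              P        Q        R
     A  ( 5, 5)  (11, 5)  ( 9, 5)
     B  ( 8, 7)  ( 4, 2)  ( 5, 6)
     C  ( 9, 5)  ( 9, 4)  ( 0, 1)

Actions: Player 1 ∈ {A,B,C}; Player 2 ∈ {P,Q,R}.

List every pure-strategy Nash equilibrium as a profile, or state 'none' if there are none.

PSNE = {(A,Q), (A,R), (C,P)}

(A,P): not NE [P1→C gives 9>5]
(A,Q): NE
(A,R): NE
(B,P): not NE [P1→C gives 9>8]
(B,Q): not NE [P1→A gives 11>4; P2→P gives 7>2]
(B,R): not NE [P1→A gives 9>5; P2→P gives 7>6]
(C,P): NE
(C,Q): not NE [P1→A gives 11>9; P2→P gives 5>4]
(C,R): not NE [P1→A gives 9>0; P2→P gives 5>1]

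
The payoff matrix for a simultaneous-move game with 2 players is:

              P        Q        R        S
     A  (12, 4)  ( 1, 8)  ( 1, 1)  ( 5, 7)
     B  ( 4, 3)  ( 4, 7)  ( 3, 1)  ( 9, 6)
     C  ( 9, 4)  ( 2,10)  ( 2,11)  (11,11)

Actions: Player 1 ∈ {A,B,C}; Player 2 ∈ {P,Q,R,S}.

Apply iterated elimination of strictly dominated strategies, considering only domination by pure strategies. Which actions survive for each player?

P2 drop P (Q beats it: A:8>4 B:7>3 C:10>4)
P1 drop A (B beats it: Q:4>1 R:3>1 S:9>5)
P1→{B,C} P2→{Q,R,S}

Remaining: P1:{B,C} P2:{Q,R,S}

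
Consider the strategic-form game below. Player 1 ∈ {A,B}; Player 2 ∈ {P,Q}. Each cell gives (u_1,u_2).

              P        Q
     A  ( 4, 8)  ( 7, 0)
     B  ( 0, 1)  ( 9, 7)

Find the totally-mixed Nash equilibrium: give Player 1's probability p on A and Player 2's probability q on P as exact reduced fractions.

p=3/7, q=1/3

P1 indiff ⇒ q·4+(1-q)·7 = q·0+(1-q)·9 ⇒ q(4) = (1-q)(2) ⇒ q = 1/3
P2 indiff ⇒ p·8+(1-p)·1 = p·0+(1-p)·7 ⇒ p(8) = (1-p)(6) ⇒ p = 3/7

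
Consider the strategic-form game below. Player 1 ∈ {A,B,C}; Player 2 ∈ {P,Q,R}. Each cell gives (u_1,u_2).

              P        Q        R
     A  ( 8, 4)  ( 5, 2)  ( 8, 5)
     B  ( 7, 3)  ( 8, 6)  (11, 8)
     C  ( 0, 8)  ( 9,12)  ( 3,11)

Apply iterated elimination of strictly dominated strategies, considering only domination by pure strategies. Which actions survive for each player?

P2 drop P (R beats it: A:5>4 B:8>3 C:11>8)
P1 drop A (B beats it: Q:8>5 R:11>8)
P1→{B,C} P2→{Q,R}

Survivors P1:{B,C} P2:{Q,R}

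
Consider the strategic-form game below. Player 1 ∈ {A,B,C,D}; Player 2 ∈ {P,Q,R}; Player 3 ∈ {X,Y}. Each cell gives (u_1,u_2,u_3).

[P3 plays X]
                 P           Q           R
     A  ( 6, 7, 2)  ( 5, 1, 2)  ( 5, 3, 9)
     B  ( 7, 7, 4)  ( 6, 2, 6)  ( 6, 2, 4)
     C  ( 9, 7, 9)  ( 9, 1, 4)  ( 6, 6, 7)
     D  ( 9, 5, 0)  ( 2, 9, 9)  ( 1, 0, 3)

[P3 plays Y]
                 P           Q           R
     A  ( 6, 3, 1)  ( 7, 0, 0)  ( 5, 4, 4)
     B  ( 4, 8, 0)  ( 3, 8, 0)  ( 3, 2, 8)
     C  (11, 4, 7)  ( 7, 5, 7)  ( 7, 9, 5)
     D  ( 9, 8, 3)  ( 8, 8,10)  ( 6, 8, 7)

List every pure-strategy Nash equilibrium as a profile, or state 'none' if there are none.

PSNE = {(C,P,X), (D,Q,Y)}

(A,P,X): not NE [P1→D gives 9>6]
(A,P,Y): not NE [P1→C gives 11>6; P2→R gives 4>3; P3→X gives 2>1]
(A,Q,X): not NE [P1→C gives 9>5; P2→P gives 7>1]
(A,Q,Y): not NE [P1→D gives 8>7; P2→R gives 4>0; P3→X gives 2>0]
(A,R,X): not NE [P1→C gives 6>5; P2→P gives 7>3]
(A,R,Y): not NE [P1→C gives 7>5; P3→X gives 9>4]
(B,P,X): not NE [P1→D gives 9>7]
(B,P,Y): not NE [P1→C gives 11>4; P3→X gives 4>0]
(B,Q,X): not NE [P1→C gives 9>6; P2→P gives 7>2]
(B,Q,Y): not NE [P1→D gives 8>3; P3→X gives 6>0]
(B,R,X): not NE [P2→P gives 7>2; P3→Y gives 8>4]
(B,R,Y): not NE [P1→C gives 7>3; P2→Q gives 8>2]
(C,P,X): NE
(C,P,Y): not NE [P2→R gives 9>4; P3→X gives 9>7]
(C,Q,X): not NE [P2→P gives 7>1; P3→Y gives 7>4]
(C,Q,Y): not NE [P1→D gives 8>7; P2→R gives 9>5]
(C,R,X): not NE [P2→P gives 7>6]
(C,R,Y): not NE [P3→X gives 7>5]
(D,P,X): not NE [P2→Q gives 9>5; P3→Y gives 3>0]
(D,P,Y): not NE [P1→C gives 11>9]
(D,Q,X): not NE [P1→C gives 9>2; P3→Y gives 10>9]
(D,Q,Y): NE
(D,R,X): not NE [P1→C gives 6>1; P2→Q gives 9>0; P3→Y gives 7>3]
(D,R,Y): not NE [P1→C gives 7>6]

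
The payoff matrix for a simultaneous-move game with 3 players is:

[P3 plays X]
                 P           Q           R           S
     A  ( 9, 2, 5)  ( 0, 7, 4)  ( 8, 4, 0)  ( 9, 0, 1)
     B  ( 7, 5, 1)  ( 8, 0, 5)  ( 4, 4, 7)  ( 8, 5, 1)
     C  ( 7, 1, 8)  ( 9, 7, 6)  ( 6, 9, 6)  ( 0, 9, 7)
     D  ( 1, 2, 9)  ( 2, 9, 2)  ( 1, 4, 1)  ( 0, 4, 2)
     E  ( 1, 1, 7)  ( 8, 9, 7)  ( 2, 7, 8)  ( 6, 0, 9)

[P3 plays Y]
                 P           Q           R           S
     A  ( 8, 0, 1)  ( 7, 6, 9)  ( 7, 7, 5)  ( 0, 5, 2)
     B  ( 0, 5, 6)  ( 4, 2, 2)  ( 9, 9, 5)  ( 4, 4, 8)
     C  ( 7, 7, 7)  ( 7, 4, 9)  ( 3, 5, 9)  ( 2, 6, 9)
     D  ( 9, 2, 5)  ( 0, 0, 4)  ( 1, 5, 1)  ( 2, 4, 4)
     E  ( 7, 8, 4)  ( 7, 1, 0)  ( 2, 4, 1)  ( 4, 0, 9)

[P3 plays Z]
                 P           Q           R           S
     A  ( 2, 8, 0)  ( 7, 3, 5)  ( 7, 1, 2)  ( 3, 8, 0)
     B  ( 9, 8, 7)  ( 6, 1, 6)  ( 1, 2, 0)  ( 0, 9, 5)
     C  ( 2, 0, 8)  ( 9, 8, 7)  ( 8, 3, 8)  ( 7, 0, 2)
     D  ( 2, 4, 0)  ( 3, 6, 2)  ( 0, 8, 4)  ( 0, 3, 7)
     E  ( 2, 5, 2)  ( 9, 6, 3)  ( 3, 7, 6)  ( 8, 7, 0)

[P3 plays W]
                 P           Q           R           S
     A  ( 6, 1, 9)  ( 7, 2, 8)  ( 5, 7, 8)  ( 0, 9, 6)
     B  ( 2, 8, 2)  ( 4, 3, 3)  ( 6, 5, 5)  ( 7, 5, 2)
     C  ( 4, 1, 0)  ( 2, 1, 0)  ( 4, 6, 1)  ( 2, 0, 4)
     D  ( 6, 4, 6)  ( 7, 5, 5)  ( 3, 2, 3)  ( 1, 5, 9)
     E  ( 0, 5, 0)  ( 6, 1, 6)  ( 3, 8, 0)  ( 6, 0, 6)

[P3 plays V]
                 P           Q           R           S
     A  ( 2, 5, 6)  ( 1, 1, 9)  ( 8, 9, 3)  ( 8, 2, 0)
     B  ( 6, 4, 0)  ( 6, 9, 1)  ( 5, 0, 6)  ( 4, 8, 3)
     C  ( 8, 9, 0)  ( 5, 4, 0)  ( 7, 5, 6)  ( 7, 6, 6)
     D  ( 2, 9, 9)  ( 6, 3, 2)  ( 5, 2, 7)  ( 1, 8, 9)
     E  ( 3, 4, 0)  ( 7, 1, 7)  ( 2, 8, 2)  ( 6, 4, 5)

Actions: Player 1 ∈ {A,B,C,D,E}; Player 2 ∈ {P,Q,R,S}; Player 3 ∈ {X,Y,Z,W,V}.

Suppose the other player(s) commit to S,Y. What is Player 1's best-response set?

u_1(A vs S,Y) = 0
u_1(B vs S,Y) = 4
u_1(C vs S,Y) = 2
u_1(D vs S,Y) = 2
u_1(E vs S,Y) = 4
max payoff 4 at {B,E}

P1 best: {B,E}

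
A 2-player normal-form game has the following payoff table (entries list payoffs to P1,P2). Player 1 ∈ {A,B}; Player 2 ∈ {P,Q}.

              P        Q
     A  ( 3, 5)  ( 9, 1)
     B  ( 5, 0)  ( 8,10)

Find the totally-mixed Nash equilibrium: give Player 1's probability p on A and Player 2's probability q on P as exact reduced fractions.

P1 mixes 5/7 on A; P2 mixes 1/3 on P

P1 indiff ⇒ q·3+(1-q)·9 = q·5+(1-q)·8 ⇒ q(-2) = (1-q)(-1) ⇒ q = 1/3
P2 indiff ⇒ p·5+(1-p)·0 = p·1+(1-p)·10 ⇒ p(4) = (1-p)(10) ⇒ p = 5/7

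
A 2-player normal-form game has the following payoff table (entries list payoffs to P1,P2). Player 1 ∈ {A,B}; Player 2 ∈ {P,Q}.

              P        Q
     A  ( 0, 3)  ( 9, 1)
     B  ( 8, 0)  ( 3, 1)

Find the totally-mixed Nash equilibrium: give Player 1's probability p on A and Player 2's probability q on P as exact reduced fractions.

P1 mixes 1/3 on A; P2 mixes 3/7 on P

P1 indiff ⇒ q·0+(1-q)·9 = q·8+(1-q)·3 ⇒ q(-8) = (1-q)(-6) ⇒ q = 3/7
P2 indiff ⇒ p·3+(1-p)·0 = p·1+(1-p)·1 ⇒ p(2) = (1-p)(1) ⇒ p = 1/3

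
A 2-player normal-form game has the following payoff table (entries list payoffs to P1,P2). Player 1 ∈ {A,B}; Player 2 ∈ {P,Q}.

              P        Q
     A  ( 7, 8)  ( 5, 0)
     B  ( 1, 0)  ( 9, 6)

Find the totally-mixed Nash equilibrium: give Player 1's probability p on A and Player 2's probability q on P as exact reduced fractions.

P1 indiff ⇒ q·7+(1-q)·5 = q·1+(1-q)·9 ⇒ q(6) = (1-q)(4) ⇒ q = 2/5
P2 indiff ⇒ p·8+(1-p)·0 = p·0+(1-p)·6 ⇒ p(8) = (1-p)(6) ⇒ p = 3/7

p=3/7, q=2/5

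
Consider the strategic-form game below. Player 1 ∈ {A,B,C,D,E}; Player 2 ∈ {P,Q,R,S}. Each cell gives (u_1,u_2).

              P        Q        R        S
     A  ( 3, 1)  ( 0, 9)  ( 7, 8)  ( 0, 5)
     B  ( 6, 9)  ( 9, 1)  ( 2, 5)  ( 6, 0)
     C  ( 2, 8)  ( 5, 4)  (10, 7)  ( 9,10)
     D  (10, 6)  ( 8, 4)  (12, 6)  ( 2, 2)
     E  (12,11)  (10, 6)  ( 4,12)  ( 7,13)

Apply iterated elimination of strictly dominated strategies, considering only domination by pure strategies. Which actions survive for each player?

Survivors P1:{C,D,E} P2:{P,R,S}

P1 drop A (D beats it: P:10>3 Q:8>0 R:12>7 S:2>0)
P1 drop B (E beats it: P:12>6 Q:10>9 R:4>2 S:7>6)
P2 drop Q (P beats it: C:8>4 D:6>4 E:11>6)
P1→{C,D,E} P2→{P,R,S}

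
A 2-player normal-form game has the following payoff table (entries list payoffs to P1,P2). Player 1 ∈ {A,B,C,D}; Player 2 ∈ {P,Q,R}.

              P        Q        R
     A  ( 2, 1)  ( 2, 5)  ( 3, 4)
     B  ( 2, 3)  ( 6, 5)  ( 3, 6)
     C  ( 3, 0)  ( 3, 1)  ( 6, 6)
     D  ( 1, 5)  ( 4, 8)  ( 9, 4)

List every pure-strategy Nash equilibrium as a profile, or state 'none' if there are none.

No pure NE.

(A,P): not NE [P1→C gives 3>2; P2→Q gives 5>1]
(A,Q): not NE [P1→B gives 6>2]
(A,R): not NE [P1→D gives 9>3; P2→Q gives 5>4]
(B,P): not NE [P1→C gives 3>2; P2→R gives 6>3]
(B,Q): not NE [P2→R gives 6>5]
(B,R): not NE [P1→D gives 9>3]
(C,P): not NE [P2→R gives 6>0]
(C,Q): not NE [P1→B gives 6>3; P2→R gives 6>1]
(C,R): not NE [P1→D gives 9>6]
(D,P): not NE [P1→C gives 3>1; P2→Q gives 8>5]
(D,Q): not NE [P1→B gives 6>4]
(D,R): not NE [P2→Q gives 8>4]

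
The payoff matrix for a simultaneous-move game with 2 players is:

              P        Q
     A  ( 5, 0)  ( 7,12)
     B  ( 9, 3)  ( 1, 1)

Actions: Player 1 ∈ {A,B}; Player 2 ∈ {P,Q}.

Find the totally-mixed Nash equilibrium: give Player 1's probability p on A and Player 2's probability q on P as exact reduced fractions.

P1 indiff ⇒ q·5+(1-q)·7 = q·9+(1-q)·1 ⇒ q(-4) = (1-q)(-6) ⇒ q = 3/5
P2 indiff ⇒ p·0+(1-p)·3 = p·12+(1-p)·1 ⇒ p(-12) = (1-p)(-2) ⇒ p = 1/7

(p,q) = (1/7, 3/5)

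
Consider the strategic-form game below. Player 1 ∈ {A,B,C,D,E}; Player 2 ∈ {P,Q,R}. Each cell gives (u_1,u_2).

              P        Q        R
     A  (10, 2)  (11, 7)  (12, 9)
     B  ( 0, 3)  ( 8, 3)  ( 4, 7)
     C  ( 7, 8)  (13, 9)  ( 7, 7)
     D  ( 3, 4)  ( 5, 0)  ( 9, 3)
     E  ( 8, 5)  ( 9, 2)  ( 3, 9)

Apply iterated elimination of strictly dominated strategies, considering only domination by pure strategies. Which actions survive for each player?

P1 drop B (A beats it: P:10>0 Q:11>8 R:12>4)
P1 drop D (A beats it: P:10>3 Q:11>5 R:12>9)
P1 drop E (A beats it: P:10>8 Q:11>9 R:12>3)
P2 drop P (Q beats it: A:7>2 C:9>8)
P1→{A,C} P2→{Q,R}

Remaining: P1:{A,C} P2:{Q,R}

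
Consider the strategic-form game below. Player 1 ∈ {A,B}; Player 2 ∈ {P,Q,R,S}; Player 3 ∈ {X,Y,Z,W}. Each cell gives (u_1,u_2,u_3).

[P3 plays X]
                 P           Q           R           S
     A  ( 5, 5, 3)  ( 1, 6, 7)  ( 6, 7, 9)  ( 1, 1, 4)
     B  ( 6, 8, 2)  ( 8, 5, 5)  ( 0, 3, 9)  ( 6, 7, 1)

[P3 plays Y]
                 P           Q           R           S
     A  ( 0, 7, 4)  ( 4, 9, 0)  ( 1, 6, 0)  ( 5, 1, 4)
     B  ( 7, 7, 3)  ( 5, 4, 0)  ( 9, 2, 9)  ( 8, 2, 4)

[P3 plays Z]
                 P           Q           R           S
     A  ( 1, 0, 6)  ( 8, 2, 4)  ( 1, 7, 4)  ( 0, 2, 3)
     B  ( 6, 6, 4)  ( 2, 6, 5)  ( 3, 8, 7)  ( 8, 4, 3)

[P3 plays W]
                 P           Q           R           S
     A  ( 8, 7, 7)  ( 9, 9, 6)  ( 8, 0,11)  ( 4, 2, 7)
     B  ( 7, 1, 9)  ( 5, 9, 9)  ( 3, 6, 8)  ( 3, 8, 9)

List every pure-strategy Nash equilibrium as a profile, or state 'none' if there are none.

Equilibria: none

(A,P,X): not NE [P1→B gives 6>5; P2→R gives 7>5; P3→W gives 7>3]
(A,P,Y): not NE [P1→B gives 7>0; P2→Q gives 9>7; P3→W gives 7>4]
(A,P,Z): not NE [P1→B gives 6>1; P2→R gives 7>0; P3→W gives 7>6]
(A,P,W): not NE [P2→Q gives 9>7]
(A,Q,X): not NE [P1→B gives 8>1; P2→R gives 7>6]
(A,Q,Y): not NE [P1→B gives 5>4; P3→X gives 7>0]
(A,Q,Z): not NE [P2→R gives 7>2; P3→X gives 7>4]
(A,Q,W): not NE [P3→X gives 7>6]
(A,R,X): not NE [P3→W gives 11>9]
(A,R,Y): not NE [P1→B gives 9>1; P2→Q gives 9>6; P3→W gives 11>0]
(A,R,Z): not NE [P1→B gives 3>1; P3→W gives 11>4]
(A,R,W): not NE [P2→Q gives 9>0]
(A,S,X): not NE [P1→B gives 6>1; P2→R gives 7>1; P3→W gives 7>4]
(A,S,Y): not NE [P1→B gives 8>5; P2→Q gives 9>1; P3→W gives 7>4]
(A,S,Z): not NE [P1→B gives 8>0; P2→R gives 7>2; P3→W gives 7>3]
(A,S,W): not NE [P2→Q gives 9>2]
(B,P,X): not NE [P3→W gives 9>2]
(B,P,Y): not NE [P3→W gives 9>3]
(B,P,Z): not NE [P2→R gives 8>6; P3→W gives 9>4]
(B,P,W): not NE [P1→A gives 8>7; P2→Q gives 9>1]
(B,Q,X): not NE [P2→P gives 8>5; P3→W gives 9>5]
(B,Q,Y): not NE [P2→P gives 7>4; P3→W gives 9>0]
(B,Q,Z): not NE [P1→A gives 8>2; P2→R gives 8>6; P3→W gives 9>5]
(B,Q,W): not NE [P1→A gives 9>5]
(B,R,X): not NE [P1→A gives 6>0; P2→P gives 8>3]
(B,R,Y): not NE [P2→P gives 7>2]
(B,R,Z): not NE [P3→Y gives 9>7]
(B,R,W): not NE [P1→A gives 8>3; P2→Q gives 9>6; P3→Y gives 9>8]
(B,S,X): not NE [P2→P gives 8>7; P3→W gives 9>1]
(B,S,Y): not NE [P2→P gives 7>2; P3→W gives 9>4]
(B,S,Z): not NE [P2→R gives 8>4; P3→W gives 9>3]
(B,S,W): not NE [P1→A gives 4>3; P2→Q gives 9>8]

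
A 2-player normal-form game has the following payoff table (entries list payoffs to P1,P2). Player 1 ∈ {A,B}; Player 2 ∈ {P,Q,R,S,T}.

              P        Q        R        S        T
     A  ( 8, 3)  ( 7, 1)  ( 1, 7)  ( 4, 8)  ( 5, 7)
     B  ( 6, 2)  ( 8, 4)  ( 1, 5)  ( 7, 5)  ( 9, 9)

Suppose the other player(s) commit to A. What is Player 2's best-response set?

u_2(P vs A) = 3
u_2(Q vs A) = 1
u_2(R vs A) = 7
u_2(S vs A) = 8
u_2(T vs A) = 7
max payoff 8 at {S}

P2 best: {S}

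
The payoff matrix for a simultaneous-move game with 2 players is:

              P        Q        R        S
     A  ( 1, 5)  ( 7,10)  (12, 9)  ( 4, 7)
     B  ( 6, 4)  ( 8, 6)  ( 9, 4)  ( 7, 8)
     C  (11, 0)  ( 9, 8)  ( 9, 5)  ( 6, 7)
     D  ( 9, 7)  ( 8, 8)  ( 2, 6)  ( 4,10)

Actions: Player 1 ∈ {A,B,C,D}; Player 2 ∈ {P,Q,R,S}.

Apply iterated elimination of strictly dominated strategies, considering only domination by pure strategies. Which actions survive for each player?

P1 drop D (C beats it: P:11>9 Q:9>8 R:9>2 S:6>4)
P2 drop P (Q beats it: A:10>5 B:6>4 C:8>0)
P2 drop R (Q beats it: A:10>9 B:6>4 C:8>5)
P1 drop A (B beats it: Q:8>7 S:7>4)
P1→{B,C} P2→{Q,S}

Remaining: P1:{B,C} P2:{Q,S}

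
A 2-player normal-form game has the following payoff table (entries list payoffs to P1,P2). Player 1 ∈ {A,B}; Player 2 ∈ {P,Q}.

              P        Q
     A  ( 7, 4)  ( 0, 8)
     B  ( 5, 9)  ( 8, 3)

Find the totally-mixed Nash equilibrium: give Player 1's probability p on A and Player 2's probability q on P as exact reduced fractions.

P1 indiff ⇒ q·7+(1-q)·0 = q·5+(1-q)·8 ⇒ q(2) = (1-q)(8) ⇒ q = 4/5
P2 indiff ⇒ p·4+(1-p)·9 = p·8+(1-p)·3 ⇒ p(-4) = (1-p)(-6) ⇒ p = 3/5

(p,q) = (3/5, 4/5)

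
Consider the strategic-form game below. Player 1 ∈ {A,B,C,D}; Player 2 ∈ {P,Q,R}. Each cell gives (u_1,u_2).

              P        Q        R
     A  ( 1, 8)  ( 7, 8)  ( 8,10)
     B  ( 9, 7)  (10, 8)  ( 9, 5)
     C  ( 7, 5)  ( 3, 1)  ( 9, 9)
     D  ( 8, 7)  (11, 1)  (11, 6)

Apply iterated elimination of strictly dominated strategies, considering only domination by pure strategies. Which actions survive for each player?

P1 drop A (B beats it: P:9>1 Q:10>7 R:9>8)
P1 drop C (D beats it: P:8>7 Q:11>3 R:11>9)
P2 drop R (P beats it: B:7>5 D:7>6)
P1→{B,D} P2→{P,Q}

Remaining: P1:{B,D} P2:{P,Q}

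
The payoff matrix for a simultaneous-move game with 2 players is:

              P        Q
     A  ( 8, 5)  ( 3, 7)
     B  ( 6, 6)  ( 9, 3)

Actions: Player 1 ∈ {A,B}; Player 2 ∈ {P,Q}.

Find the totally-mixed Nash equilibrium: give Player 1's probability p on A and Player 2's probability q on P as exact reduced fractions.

P1 indiff ⇒ q·8+(1-q)·3 = q·6+(1-q)·9 ⇒ q(2) = (1-q)(6) ⇒ q = 3/4
P2 indiff ⇒ p·5+(1-p)·6 = p·7+(1-p)·3 ⇒ p(-2) = (1-p)(-3) ⇒ p = 3/5

p=3/5, q=3/4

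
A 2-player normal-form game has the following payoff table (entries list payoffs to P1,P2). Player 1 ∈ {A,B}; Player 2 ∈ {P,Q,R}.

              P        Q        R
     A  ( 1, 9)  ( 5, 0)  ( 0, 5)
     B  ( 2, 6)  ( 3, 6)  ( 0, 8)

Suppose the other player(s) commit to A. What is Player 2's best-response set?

u_2(P vs A) = 9
u_2(Q vs A) = 0
u_2(R vs A) = 5
max payoff 9 at {P}

BR_2 = {P}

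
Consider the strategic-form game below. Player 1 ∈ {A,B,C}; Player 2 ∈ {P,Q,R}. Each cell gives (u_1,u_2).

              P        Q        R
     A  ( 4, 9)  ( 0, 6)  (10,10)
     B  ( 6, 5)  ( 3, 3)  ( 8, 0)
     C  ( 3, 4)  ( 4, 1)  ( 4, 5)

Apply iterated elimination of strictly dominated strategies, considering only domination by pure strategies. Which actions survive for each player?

P2 drop Q (P beats it: A:9>6 B:5>3 C:4>1)
P1 drop C (A beats it: P:4>3 R:10>4)
P1→{A,B} P2→{P,R}

IESDS → P1:{A,B} P2:{P,R}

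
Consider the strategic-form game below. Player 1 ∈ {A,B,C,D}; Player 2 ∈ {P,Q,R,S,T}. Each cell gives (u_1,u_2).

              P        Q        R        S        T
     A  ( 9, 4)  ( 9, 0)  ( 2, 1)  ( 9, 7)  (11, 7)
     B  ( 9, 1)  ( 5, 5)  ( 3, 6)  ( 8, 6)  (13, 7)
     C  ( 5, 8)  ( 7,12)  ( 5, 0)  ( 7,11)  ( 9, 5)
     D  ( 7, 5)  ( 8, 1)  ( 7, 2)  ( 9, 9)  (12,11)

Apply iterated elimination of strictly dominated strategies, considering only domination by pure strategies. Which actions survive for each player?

Survivors P1:{A,B,D} P2:{S,T}

P1 drop C (D beats it: P:7>5 Q:8>7 R:7>5 S:9>7 T:12>9)
P2 drop P (S beats it: A:7>4 B:6>1 D:9>5)
P2 drop Q (R beats it: A:1>0 B:6>5 D:2>1)
P2 drop R (T beats it: A:7>1 B:7>6 D:11>2)
P1→{A,B,D} P2→{S,T}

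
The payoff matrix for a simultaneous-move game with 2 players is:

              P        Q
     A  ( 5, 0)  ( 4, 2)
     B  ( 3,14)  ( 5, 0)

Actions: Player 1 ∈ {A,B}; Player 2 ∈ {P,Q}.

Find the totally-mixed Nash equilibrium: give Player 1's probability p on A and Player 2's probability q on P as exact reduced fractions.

p=7/8, q=1/3

P1 indiff ⇒ q·5+(1-q)·4 = q·3+(1-q)·5 ⇒ q(2) = (1-q)(1) ⇒ q = 1/3
P2 indiff ⇒ p·0+(1-p)·14 = p·2+(1-p)·0 ⇒ p(-2) = (1-p)(-14) ⇒ p = 7/8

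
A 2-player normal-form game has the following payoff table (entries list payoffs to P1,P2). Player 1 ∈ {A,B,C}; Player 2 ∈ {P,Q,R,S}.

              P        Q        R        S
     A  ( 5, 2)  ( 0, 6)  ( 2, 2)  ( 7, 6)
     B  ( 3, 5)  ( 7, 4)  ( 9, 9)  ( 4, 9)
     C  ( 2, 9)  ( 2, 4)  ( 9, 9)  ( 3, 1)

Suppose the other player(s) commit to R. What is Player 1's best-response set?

P1 best: {B,C}

u_1(A vs R) = 2
u_1(B vs R) = 9
u_1(C vs R) = 9
max payoff 9 at {B,C}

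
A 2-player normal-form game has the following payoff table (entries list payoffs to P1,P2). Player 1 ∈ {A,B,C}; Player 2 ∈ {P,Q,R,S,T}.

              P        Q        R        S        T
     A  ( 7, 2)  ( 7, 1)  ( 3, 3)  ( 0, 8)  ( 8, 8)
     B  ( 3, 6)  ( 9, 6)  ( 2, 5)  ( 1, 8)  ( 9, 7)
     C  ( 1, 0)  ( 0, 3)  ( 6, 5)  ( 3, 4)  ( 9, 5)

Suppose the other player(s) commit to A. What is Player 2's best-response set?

u_2(P vs A) = 2
u_2(Q vs A) = 1
u_2(R vs A) = 3
u_2(S vs A) = 8
u_2(T vs A) = 8
max payoff 8 at {S,T}

argmax u_2 = {S,T}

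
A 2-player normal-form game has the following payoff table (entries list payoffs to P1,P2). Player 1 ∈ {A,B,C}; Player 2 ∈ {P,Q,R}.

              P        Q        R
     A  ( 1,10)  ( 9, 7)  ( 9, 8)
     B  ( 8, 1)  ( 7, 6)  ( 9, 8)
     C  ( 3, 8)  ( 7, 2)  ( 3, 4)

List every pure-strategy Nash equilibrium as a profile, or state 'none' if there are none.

PSNE = {(B,R)}

(A,P): not NE [P1→B gives 8>1]
(A,Q): not NE [P2→P gives 10>7]
(A,R): not NE [P2→P gives 10>8]
(B,P): not NE [P2→R gives 8>1]
(B,Q): not NE [P1→A gives 9>7; P2→R gives 8>6]
(B,R): NE
(C,P): not NE [P1→B gives 8>3]
(C,Q): not NE [P1→A gives 9>7; P2→P gives 8>2]
(C,R): not NE [P1→B gives 9>3; P2→P gives 8>4]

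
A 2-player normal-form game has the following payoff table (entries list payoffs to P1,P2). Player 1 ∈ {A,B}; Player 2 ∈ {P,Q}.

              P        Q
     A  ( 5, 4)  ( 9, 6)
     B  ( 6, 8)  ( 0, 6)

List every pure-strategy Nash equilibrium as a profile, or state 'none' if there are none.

(A,P): not NE [P1→B gives 6>5; P2→Q gives 6>4]
(A,Q): NE
(B,P): NE
(B,Q): not NE [P1→A gives 9>0; P2→P gives 8>6]

NE set: (A,Q), (B,P)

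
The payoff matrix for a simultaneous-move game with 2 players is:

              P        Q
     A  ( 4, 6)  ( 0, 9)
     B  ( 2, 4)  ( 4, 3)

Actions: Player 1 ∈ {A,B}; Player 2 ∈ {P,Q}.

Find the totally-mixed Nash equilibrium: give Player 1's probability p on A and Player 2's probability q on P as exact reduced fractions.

P1 indiff ⇒ q·4+(1-q)·0 = q·2+(1-q)·4 ⇒ q(2) = (1-q)(4) ⇒ q = 2/3
P2 indiff ⇒ p·6+(1-p)·4 = p·9+(1-p)·3 ⇒ p(-3) = (1-p)(-1) ⇒ p = 1/4

(p,q) = (1/4, 2/3)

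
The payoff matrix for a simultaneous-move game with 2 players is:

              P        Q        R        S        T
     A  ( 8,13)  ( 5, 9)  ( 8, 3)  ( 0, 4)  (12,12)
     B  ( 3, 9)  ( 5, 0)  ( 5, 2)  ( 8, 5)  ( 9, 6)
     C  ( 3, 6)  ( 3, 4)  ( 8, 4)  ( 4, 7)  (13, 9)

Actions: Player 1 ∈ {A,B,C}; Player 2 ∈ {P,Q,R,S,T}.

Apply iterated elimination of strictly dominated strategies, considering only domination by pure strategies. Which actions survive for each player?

P2 drop Q (P beats it: A:13>9 B:9>0 C:6>4)
P2 drop R (P beats it: A:13>3 B:9>2 C:6>4)
P2 drop S (T beats it: A:12>4 B:6>5 C:9>7)
P1 drop B (A beats it: P:8>3 T:12>9)
P1→{A,C} P2→{P,T}

Survivors P1:{A,C} P2:{P,T}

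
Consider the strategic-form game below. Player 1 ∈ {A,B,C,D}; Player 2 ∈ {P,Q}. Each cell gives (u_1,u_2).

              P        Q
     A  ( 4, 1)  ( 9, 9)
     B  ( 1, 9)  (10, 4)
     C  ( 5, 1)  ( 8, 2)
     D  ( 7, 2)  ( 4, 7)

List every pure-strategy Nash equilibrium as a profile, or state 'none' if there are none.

(A,P): not NE [P1→D gives 7>4; P2→Q gives 9>1]
(A,Q): not NE [P1→B gives 10>9]
(B,P): not NE [P1→D gives 7>1]
(B,Q): not NE [P2→P gives 9>4]
(C,P): not NE [P1→D gives 7>5; P2→Q gives 2>1]
(C,Q): not NE [P1→B gives 10>8]
(D,P): not NE [P2→Q gives 7>2]
(D,Q): not NE [P1→B gives 10>4]

No pure NE.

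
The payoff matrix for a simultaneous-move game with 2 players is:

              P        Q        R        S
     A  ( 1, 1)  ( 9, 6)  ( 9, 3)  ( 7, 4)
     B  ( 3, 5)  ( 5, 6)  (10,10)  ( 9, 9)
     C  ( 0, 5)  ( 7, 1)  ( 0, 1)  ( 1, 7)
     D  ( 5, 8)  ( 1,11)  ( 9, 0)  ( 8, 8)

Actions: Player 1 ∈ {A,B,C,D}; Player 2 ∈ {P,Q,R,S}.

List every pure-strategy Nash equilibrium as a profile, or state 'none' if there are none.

NE set: (A,Q), (B,R)

(A,P): not NE [P1→D gives 5>1; P2→Q gives 6>1]
(A,Q): NE
(A,R): not NE [P1→B gives 10>9; P2→Q gives 6>3]
(A,S): not NE [P1→B gives 9>7; P2→Q gives 6>4]
(B,P): not NE [P1→D gives 5>3; P2→R gives 10>5]
(B,Q): not NE [P1→A gives 9>5; P2→R gives 10>6]
(B,R): NE
(B,S): not NE [P2→R gives 10>9]
(C,P): not NE [P1→D gives 5>0; P2→S gives 7>5]
(C,Q): not NE [P1→A gives 9>7; P2→S gives 7>1]
(C,R): not NE [P1→B gives 10>0; P2→S gives 7>1]
(C,S): not NE [P1→B gives 9>1]
(D,P): not NE [P2→Q gives 11>8]
(D,Q): not NE [P1→A gives 9>1]
(D,R): not NE [P1→B gives 10>9; P2→Q gives 11>0]
(D,S): not NE [P1→B gives 9>8; P2→Q gives 11>8]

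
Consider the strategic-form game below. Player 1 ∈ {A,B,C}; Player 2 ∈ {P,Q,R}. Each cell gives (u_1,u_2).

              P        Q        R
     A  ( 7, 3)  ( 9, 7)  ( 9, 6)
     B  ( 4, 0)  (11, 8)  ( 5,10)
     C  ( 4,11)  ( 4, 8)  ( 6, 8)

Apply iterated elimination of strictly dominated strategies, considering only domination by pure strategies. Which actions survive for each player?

P1 drop C (A beats it: P:7>4 Q:9>4 R:9>6)
P2 drop P (Q beats it: A:7>3 B:8>0)
P1→{A,B} P2→{Q,R}

IESDS → P1:{A,B} P2:{Q,R}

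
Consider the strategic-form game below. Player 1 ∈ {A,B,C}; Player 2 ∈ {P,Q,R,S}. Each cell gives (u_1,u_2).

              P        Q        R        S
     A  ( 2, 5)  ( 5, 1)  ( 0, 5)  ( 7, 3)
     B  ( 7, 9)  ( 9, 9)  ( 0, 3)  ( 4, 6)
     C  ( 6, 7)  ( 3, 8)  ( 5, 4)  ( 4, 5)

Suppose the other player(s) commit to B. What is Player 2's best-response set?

BR_2 = {P,Q}

u_2(P vs B) = 9
u_2(Q vs B) = 9
u_2(R vs B) = 3
u_2(S vs B) = 6
max payoff 9 at {P,Q}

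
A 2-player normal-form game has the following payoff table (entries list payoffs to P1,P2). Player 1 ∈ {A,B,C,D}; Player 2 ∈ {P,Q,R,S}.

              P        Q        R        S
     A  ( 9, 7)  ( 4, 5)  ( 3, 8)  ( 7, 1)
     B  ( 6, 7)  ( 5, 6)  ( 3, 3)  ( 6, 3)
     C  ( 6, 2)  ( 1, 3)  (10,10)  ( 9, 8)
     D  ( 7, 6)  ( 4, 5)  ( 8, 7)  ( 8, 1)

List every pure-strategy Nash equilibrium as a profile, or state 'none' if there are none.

(A,P): not NE [P2→R gives 8>7]
(A,Q): not NE [P1→B gives 5>4; P2→R gives 8>5]
(A,R): not NE [P1→C gives 10>3]
(A,S): not NE [P1→C gives 9>7; P2→R gives 8>1]
(B,P): not NE [P1→A gives 9>6]
(B,Q): not NE [P2→P gives 7>6]
(B,R): not NE [P1→C gives 10>3; P2→P gives 7>3]
(B,S): not NE [P1→C gives 9>6; P2→P gives 7>3]
(C,P): not NE [P1→A gives 9>6; P2→R gives 10>2]
(C,Q): not NE [P1→B gives 5>1; P2→R gives 10>3]
(C,R): NE
(C,S): not NE [P2→R gives 10>8]
(D,P): not NE [P1→A gives 9>7; P2→R gives 7>6]
(D,Q): not NE [P1→B gives 5>4; P2→R gives 7>5]
(D,R): not NE [P1→C gives 10>8]
(D,S): not NE [P1→C gives 9>8; P2→R gives 7>1]

Nash profiles: (C,R)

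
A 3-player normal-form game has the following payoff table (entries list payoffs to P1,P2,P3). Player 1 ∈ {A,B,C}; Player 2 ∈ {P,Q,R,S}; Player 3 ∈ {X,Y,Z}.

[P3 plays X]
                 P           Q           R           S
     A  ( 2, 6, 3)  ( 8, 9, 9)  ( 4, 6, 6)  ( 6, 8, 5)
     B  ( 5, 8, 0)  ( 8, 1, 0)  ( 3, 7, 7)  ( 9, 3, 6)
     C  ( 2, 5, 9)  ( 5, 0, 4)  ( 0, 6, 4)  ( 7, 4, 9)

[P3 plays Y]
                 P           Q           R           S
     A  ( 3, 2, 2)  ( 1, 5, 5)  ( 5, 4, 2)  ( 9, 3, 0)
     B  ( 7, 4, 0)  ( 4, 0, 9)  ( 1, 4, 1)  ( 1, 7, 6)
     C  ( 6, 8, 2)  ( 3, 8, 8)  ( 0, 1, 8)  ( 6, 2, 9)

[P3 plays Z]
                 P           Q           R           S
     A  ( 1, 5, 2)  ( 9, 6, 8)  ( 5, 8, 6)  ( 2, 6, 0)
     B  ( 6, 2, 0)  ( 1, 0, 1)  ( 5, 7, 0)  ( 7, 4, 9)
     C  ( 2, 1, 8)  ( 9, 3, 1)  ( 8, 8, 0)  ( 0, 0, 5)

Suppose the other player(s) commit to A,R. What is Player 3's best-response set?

P3 best: {X,Z}

u_3(X vs A,R) = 6
u_3(Y vs A,R) = 2
u_3(Z vs A,R) = 6
max payoff 6 at {X,Z}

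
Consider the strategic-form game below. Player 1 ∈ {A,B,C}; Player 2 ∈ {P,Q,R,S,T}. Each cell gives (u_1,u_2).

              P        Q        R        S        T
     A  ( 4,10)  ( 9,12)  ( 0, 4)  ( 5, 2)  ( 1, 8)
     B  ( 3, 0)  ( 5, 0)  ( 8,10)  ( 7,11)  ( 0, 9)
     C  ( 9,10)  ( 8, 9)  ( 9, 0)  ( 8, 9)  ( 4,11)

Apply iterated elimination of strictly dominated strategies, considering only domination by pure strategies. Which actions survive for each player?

P1 drop B (C beats it: P:9>3 Q:8>5 R:9>8 S:8>7 T:4>0)
P2 drop R (P beats it: A:10>4 C:10>0)
P2 drop S (P beats it: A:10>2 C:10>9)
P1→{A,C} P2→{P,Q,T}

IESDS → P1:{A,C} P2:{P,Q,T}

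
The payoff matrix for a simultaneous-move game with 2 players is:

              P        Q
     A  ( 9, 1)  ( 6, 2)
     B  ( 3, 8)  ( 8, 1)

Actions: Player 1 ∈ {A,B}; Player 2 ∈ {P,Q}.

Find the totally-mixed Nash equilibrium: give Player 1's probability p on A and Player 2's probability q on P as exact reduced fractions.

P1 indiff ⇒ q·9+(1-q)·6 = q·3+(1-q)·8 ⇒ q(6) = (1-q)(2) ⇒ q = 1/4
P2 indiff ⇒ p·1+(1-p)·8 = p·2+(1-p)·1 ⇒ p(-1) = (1-p)(-7) ⇒ p = 7/8

p=7/8, q=1/4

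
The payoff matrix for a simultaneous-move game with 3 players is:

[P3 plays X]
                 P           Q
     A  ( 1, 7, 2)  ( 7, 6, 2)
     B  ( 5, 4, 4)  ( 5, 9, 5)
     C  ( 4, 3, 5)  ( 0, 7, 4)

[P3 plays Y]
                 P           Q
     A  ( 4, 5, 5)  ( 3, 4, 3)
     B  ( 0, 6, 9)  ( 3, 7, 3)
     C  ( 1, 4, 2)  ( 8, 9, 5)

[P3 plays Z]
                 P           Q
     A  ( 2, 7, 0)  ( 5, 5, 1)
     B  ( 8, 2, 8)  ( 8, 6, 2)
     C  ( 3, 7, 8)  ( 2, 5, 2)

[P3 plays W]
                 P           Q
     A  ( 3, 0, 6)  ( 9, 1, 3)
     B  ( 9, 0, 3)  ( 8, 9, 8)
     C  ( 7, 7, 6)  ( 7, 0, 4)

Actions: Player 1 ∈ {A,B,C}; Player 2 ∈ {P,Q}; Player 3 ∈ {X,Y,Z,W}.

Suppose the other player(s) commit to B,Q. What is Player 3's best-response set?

argmax u_3 = {W}

u_3(X vs B,Q) = 5
u_3(Y vs B,Q) = 3
u_3(Z vs B,Q) = 2
u_3(W vs B,Q) = 8
max payoff 8 at {W}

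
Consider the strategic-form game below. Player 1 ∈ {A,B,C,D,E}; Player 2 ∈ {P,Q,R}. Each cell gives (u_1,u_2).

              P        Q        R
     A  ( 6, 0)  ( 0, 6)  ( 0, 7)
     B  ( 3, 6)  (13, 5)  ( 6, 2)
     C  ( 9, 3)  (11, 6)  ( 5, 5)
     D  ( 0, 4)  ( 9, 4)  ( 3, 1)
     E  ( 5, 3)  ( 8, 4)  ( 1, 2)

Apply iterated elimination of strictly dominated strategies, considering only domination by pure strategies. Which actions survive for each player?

IESDS → P1:{B,C} P2:{P,Q}

P1 drop A (C beats it: P:9>6 Q:11>0 R:5>0)
P1 drop D (B beats it: P:3>0 Q:13>9 R:6>3)
P1 drop E (C beats it: P:9>5 Q:11>8 R:5>1)
P2 drop R (Q beats it: B:5>2 C:6>5)
P1→{B,C} P2→{P,Q}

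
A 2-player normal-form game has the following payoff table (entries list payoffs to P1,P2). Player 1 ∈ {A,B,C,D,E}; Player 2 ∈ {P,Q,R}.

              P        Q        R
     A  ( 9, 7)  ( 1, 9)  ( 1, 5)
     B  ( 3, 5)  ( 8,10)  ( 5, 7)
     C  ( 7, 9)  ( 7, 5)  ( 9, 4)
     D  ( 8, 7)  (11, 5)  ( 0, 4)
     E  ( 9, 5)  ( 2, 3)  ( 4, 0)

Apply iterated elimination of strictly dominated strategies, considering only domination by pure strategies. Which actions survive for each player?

P2 drop R (Q beats it: A:9>5 B:10>7 C:5>4 D:5>4 E:3>0)
P1 drop B (D beats it: P:8>3 Q:11>8)
P1 drop C (D beats it: P:8>7 Q:11>7)
P1→{A,D,E} P2→{P,Q}

Remaining: P1:{A,D,E} P2:{P,Q}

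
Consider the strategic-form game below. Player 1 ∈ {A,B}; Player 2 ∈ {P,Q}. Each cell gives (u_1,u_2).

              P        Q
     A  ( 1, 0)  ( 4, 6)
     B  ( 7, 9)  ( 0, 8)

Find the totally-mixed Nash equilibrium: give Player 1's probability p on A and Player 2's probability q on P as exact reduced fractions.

P1 mixes 1/7 on A; P2 mixes 2/5 on P

P1 indiff ⇒ q·1+(1-q)·4 = q·7+(1-q)·0 ⇒ q(-6) = (1-q)(-4) ⇒ q = 2/5
P2 indiff ⇒ p·0+(1-p)·9 = p·6+(1-p)·8 ⇒ p(-6) = (1-p)(-1) ⇒ p = 1/7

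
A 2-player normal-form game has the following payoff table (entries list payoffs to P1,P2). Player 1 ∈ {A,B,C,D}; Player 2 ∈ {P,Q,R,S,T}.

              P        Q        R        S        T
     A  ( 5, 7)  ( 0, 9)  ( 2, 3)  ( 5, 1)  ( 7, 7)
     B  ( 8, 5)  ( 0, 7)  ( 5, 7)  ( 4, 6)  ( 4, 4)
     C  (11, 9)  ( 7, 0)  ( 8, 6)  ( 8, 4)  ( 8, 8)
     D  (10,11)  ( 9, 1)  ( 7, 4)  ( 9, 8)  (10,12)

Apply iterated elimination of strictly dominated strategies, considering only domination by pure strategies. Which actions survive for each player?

P1 drop A (C beats it: P:11>5 Q:7>0 R:8>2 S:8>5 T:8>7)
P1 drop B (C beats it: P:11>8 Q:7>0 R:8>5 S:8>4 T:8>4)
P2 drop Q (P beats it: C:9>0 D:11>1)
P2 drop R (P beats it: C:9>6 D:11>4)
P2 drop S (P beats it: C:9>4 D:11>8)
P1→{C,D} P2→{P,T}

Survivors P1:{C,D} P2:{P,T}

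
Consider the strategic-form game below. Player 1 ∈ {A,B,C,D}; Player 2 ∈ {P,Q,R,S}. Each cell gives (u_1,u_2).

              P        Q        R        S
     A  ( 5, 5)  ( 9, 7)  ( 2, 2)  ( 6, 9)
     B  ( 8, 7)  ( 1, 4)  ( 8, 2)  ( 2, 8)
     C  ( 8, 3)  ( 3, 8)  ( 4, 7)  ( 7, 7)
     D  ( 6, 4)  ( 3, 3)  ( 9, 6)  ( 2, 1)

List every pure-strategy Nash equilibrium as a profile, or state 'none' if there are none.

(A,P): not NE [P1→C gives 8>5; P2→S gives 9>5]
(A,Q): not NE [P2→S gives 9>7]
(A,R): not NE [P1→D gives 9>2; P2→S gives 9>2]
(A,S): not NE [P1→C gives 7>6]
(B,P): not NE [P2→S gives 8>7]
(B,Q): not NE [P1→A gives 9>1; P2→S gives 8>4]
(B,R): not NE [P1→D gives 9>8; P2→S gives 8>2]
(B,S): not NE [P1→C gives 7>2]
(C,P): not NE [P2→Q gives 8>3]
(C,Q): not NE [P1→A gives 9>3]
(C,R): not NE [P1→D gives 9>4; P2→Q gives 8>7]
(C,S): not NE [P2→Q gives 8>7]
(D,P): not NE [P1→C gives 8>6; P2→R gives 6>4]
(D,Q): not NE [P1→A gives 9>3; P2→R gives 6>3]
(D,R): NE
(D,S): not NE [P1→C gives 7>2; P2→R gives 6>1]

Nash profiles: (D,R)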